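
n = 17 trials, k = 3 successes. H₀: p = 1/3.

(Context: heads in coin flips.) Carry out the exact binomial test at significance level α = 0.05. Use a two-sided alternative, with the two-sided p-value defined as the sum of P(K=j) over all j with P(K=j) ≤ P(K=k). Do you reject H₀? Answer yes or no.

Exact binomial: n=17, k=3, p₀=1/3=0.3333
P(X=j) = C(n,j)·p₀^j·(1−p₀)^(n−j); p = Σ P(X=j) over j with P(X=j) ≤ P(X=3)
p-value (two-sided) = 0.20590
At α=0.05: p ≥ α → fail to reject H₀

reject H₀: no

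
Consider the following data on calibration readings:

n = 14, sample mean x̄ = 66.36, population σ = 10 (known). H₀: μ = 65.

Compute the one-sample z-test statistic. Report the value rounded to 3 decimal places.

SE = σ/√n = 10/√14 = 2.6726
z = (x̄−μ₀)/SE = (66.36−65)/2.6726 = 0.5089

test statistic = 0.509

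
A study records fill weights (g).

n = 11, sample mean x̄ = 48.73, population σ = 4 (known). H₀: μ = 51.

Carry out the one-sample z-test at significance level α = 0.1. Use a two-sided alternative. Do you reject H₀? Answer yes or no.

reject H₀: yes

SE = σ/√n = 4/√11 = 1.2060
z = (x̄−μ₀)/SE = (48.73−51)/1.2060 = -1.8822
p-value (two-sided) = 0.05981
At α=0.1: p < α → reject H₀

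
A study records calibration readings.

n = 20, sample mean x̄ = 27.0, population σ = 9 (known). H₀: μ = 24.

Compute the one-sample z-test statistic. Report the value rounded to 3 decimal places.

SE = σ/√n = 9/√20 = 2.0125
z = (x̄−μ₀)/SE = (27.0−24)/2.0125 = 1.4907

test statistic = 1.491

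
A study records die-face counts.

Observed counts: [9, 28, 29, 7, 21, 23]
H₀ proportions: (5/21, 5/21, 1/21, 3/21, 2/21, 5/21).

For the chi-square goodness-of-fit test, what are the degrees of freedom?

df = k − 1 = 6 − 1 = 5

degrees of freedom = 5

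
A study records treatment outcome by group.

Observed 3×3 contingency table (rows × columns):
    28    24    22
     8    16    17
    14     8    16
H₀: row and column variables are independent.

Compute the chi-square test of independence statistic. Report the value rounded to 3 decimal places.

Row totals [74, 41, 38], col totals [50, 48, 55], n=153
χ² = (28−24.18)²/24.18 + (24−23.22)²/23.22 + (22−26.60)²/26.60 + (8−13.40)²/13.40 + (16−12.86)²/12.86 + (17−14.74)²/14.74 + (14−12.42)²/12.42 + (8−11.92)²/11.92 + (16−13.66)²/13.66 = 6.6046
df = 4

test statistic = 6.605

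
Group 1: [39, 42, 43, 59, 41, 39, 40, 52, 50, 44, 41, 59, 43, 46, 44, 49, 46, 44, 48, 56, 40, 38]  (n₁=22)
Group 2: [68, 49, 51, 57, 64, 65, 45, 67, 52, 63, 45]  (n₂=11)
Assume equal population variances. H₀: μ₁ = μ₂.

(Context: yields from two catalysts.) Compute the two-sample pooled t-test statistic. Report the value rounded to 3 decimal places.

x̄₁=45.591, s₁=6.284, n₁=22
x̄₂=56.909, s₂=8.848, n₂=11
s_p² = [21·6.284² + 10·8.848²]/31 = 52.0073
SE = √(s_p²·(1/22+1/11)) = 2.6631
t = (45.591−56.909)/2.6631 = -4.2501
df = 31

test statistic = -4.250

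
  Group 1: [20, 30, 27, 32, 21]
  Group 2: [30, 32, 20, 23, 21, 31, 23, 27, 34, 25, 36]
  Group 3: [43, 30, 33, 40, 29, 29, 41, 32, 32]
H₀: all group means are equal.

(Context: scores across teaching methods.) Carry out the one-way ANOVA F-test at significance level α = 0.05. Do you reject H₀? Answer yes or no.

Group means [26.00, 27.45, 34.33], grand mean 29.640
SSB = Σnᵢ(x̄ᵢ−x̄)² = 317.033; SSW = ΣΣ(x−x̄ᵢ)² = 652.727
MSB = 317.033/2 = 158.5164; MSW = 652.727/22 = 29.6694
F = MSB/MSW = 5.3428
df = (2, 22)
p-value (upper-tail) = 0.01285
At α=0.05: p < α → reject H₀

reject H₀: yes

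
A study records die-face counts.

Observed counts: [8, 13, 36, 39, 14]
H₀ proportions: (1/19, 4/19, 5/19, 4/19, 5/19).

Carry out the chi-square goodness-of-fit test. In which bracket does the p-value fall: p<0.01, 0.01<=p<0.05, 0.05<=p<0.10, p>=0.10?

p-value bracket: p<0.01

n = 110; E_i = n·p_i = [5.79, 23.16, 28.95, 23.16, 28.95]
χ² = (8−5.79)²/5.79 + (13−23.16)²/23.16 + (36−28.95)²/28.95 + (39−23.16)²/23.16 + (14−28.95)²/28.95 = 25.5736
df = 4
p-value (upper-tail) = 0.00004
→ bracket: p<0.01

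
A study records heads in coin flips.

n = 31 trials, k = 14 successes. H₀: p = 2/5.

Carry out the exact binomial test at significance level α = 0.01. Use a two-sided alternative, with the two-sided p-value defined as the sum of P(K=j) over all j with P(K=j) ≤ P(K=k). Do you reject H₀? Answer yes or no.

reject H₀: no

Exact binomial: n=31, k=14, p₀=2/5=0.4000
P(X=j) = C(n,j)·p₀^j·(1−p₀)^(n−j); p = Σ P(X=j) over j with P(X=j) ≤ P(X=14)
p-value (two-sided) = 0.58531
At α=0.01: p ≥ α → fail to reject H₀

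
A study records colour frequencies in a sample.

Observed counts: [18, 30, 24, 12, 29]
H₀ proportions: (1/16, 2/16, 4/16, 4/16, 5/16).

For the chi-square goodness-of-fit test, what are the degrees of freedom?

df = k − 1 = 5 − 1 = 4

degrees of freedom = 4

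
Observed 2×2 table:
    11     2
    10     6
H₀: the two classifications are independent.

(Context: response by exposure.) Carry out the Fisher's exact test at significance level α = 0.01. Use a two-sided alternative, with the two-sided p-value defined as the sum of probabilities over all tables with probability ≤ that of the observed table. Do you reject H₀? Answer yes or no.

reject H₀: no

Margins: r₁=13, r₂=16, c₁=21, c₂=8, n=29
p_obs = C(13,11)·C(16,10)/C(29,21); sum pmf over tables with pmf ≤ p_obs
p-value (two-sided) = 0.23785
At α=0.01: p ≥ α → fail to reject H₀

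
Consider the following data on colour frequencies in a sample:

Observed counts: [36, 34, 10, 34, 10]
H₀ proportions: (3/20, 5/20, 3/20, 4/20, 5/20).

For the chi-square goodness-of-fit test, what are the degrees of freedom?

degrees of freedom = 4

df = k − 1 = 5 − 1 = 4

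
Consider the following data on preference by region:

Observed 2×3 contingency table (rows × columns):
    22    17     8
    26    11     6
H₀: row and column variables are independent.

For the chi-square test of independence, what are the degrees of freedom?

df = (r−1)(c−1) = (2−1)·(3−1) = 2

degrees of freedom = 2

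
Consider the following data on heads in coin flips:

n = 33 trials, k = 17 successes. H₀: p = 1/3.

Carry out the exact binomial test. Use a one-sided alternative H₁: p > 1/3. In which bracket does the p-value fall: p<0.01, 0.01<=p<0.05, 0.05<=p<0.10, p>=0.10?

Exact binomial: n=33, k=17, p₀=1/3=0.3333
P(X≥17) from Σ C(n,i)·p₀^i·(1−p₀)^(n−i)
p-value (one-sided, H₁ greater) = 0.02348
→ bracket: 0.01<=p<0.05

p-value bracket: 0.01<=p<0.05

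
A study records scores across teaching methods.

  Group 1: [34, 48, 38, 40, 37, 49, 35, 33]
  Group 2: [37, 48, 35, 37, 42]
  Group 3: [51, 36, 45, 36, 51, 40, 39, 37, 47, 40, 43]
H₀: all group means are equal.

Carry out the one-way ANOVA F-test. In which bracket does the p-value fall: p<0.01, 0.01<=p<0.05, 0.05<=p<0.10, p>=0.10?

Group means [39.25, 39.80, 42.27], grand mean 40.750
SSB = Σnᵢ(x̄ᵢ−x̄)² = 48.018; SSW = ΣΣ(x−x̄ᵢ)² = 684.482
MSB = 48.018/2 = 24.0091; MSW = 684.482/21 = 32.5944
F = MSB/MSW = 0.7366
df = (2, 21)
p-value (upper-tail) = 0.49070
→ bracket: p>=0.10

p-value bracket: p>=0.10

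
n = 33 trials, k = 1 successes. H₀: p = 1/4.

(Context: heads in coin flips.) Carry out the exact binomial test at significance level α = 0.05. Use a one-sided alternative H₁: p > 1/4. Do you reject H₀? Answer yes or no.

reject H₀: no

Exact binomial: n=33, k=1, p₀=1/4=0.2500
P(X≥1) from Σ C(n,i)·p₀^i·(1−p₀)^(n−i)
p-value (one-sided, H₁ greater) = 0.99992
At α=0.05: p ≥ α → fail to reject H₀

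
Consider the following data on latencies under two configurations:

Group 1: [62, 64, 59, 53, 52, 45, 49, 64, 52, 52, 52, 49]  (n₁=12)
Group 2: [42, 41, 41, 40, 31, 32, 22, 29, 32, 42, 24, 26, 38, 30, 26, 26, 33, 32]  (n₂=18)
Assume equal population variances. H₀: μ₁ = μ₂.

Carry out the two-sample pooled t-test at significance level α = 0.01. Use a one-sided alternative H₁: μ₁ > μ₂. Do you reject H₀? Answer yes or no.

x̄₁=54.417, s₁=6.288, n₁=12
x̄₂=32.611, s₂=6.608, n₂=18
s_p² = [11·6.288² + 17·6.608²]/28 = 42.0427
SE = √(s_p²·(1/12+1/18)) = 2.4165
t = (54.417−32.611)/2.4165 = 9.0238
df = 28
p-value (one-sided, H₁ greater) = 0.00000
At α=0.01: p < α → reject H₀

reject H₀: yes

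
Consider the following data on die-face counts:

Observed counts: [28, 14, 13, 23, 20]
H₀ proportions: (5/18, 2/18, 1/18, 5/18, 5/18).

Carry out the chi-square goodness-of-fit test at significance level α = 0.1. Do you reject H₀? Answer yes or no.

n = 98; E_i = n·p_i = [27.22, 10.89, 5.44, 27.22, 27.22]
χ² = (28−27.22)²/27.22 + (14−10.89)²/10.89 + (13−5.44)²/5.44 + (23−27.22)²/27.22 + (20−27.22)²/27.22 = 13.9673
df = 4
p-value (upper-tail) = 0.00740
At α=0.1: p < α → reject H₀

reject H₀: yes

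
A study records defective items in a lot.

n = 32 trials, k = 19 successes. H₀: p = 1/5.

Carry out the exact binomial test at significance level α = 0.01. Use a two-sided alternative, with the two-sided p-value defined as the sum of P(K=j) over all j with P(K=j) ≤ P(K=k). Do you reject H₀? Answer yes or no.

reject H₀: yes

Exact binomial: n=32, k=19, p₀=1/5=0.2000
P(X=j) = C(n,j)·p₀^j·(1−p₀)^(n−j); p = Σ P(X=j) over j with P(X=j) ≤ P(X=19)
p-value (two-sided) = 0.00000
At α=0.01: p < α → reject H₀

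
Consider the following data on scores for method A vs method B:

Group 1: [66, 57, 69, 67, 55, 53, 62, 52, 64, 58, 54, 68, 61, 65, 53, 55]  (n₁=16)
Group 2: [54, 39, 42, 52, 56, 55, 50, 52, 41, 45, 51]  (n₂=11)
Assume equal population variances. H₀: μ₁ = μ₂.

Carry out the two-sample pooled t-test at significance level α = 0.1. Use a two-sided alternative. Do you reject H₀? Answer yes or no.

x̄₁=59.938, s₁=5.983, n₁=16
x̄₂=48.818, s₂=6.014, n₂=11
s_p² = [15·5.983² + 10·6.014²]/25 = 35.9430
SE = √(s_p²·(1/16+1/11)) = 2.3482
t = (59.938−48.818)/2.3482 = 4.7353
df = 25
p-value (two-sided) = 0.00007
At α=0.1: p < α → reject H₀

reject H₀: yes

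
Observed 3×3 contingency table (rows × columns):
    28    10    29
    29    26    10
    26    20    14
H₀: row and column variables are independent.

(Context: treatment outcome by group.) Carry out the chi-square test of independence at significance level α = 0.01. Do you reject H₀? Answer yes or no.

Row totals [67, 65, 60], col totals [83, 56, 53], n=192
χ² = (28−28.96)²/28.96 + (10−19.54)²/19.54 + (29−18.49)²/18.49 + (29−28.10)²/28.10 + (26−18.96)²/18.96 + (10−17.94)²/17.94 + (26−25.94)²/25.94 + (20−17.50)²/17.50 + (14−16.56)²/16.56 = 17.5722
df = 4
p-value (upper-tail) = 0.00150
At α=0.01: p < α → reject H₀

reject H₀: yes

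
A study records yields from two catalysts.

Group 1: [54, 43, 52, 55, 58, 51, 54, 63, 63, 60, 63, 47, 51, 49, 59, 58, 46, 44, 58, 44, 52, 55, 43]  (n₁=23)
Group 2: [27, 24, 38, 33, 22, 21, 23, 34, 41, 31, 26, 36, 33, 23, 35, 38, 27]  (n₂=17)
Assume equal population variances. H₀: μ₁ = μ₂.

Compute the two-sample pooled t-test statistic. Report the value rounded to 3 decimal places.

test statistic = 11.087

x̄₁=53.130, s₁=6.546, n₁=23
x̄₂=30.118, s₂=6.412, n₂=17
s_p² = [22·6.546² + 16·6.412²]/38 = 42.1151
SE = √(s_p²·(1/23+1/17)) = 2.0757
t = (53.130−30.118)/2.0757 = 11.0869
df = 38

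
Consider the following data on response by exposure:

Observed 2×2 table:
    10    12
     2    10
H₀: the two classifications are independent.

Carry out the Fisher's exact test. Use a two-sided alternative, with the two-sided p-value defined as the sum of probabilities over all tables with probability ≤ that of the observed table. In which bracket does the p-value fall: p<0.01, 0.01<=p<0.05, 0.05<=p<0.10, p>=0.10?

p-value bracket: p>=0.10

Margins: r₁=22, r₂=12, c₁=12, c₂=22, n=34
p_obs = C(22,10)·C(12,2)/C(34,12); sum pmf over tables with pmf ≤ p_obs
p-value (two-sided) = 0.13973
→ bracket: p>=0.10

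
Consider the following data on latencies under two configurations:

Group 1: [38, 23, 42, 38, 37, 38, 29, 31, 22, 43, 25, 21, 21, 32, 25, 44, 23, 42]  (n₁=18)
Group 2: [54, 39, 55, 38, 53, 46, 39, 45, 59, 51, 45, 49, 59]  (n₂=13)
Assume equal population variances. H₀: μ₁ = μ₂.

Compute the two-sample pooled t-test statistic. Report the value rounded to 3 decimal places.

test statistic = -5.752

x̄₁=31.889, s₁=8.436, n₁=18
x̄₂=48.615, s₂=7.309, n₂=13
s_p² = [17·8.436² + 12·7.309²]/29 = 63.8226
SE = √(s_p²·(1/18+1/13)) = 2.9078
t = (31.889−48.615)/2.9078 = -5.7523
df = 29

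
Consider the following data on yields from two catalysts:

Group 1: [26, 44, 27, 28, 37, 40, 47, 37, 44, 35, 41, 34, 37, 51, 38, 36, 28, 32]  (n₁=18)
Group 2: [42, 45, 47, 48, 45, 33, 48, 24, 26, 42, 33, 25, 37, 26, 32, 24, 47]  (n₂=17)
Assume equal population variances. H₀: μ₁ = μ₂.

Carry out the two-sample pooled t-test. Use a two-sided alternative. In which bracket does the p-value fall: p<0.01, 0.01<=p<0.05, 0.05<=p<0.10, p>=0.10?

x̄₁=36.778, s₁=7.034, n₁=18
x̄₂=36.706, s₂=9.353, n₂=17
s_p² = [17·7.034² + 16·9.353²]/33 = 67.8982
SE = √(s_p²·(1/18+1/17)) = 2.7868
t = (36.778−36.706)/2.7868 = 0.0258
df = 33
p-value (two-sided) = 0.97957
→ bracket: p>=0.10

p-value bracket: p>=0.10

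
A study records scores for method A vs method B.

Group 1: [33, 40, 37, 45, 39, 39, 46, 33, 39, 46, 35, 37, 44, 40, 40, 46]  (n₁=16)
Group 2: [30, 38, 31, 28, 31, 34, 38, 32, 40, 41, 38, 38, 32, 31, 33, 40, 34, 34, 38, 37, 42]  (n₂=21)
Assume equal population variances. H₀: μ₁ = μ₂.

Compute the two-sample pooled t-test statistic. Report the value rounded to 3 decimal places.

x̄₁=39.938, s₁=4.419, n₁=16
x̄₂=35.238, s₂=4.061, n₂=21
s_p² = [15·4.419² + 20·4.061²]/35 = 17.7928
SE = √(s_p²·(1/16+1/21)) = 1.3998
t = (39.938−35.238)/1.3998 = 3.3573
df = 35

test statistic = 3.357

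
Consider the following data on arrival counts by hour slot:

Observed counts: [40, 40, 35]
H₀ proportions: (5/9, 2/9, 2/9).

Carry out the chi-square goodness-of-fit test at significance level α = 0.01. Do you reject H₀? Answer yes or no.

reject H₀: yes

n = 115; E_i = n·p_i = [63.89, 25.56, 25.56]
χ² = (40−63.89)²/63.89 + (40−25.56)²/25.56 + (35−25.56)²/25.56 = 20.5870
df = 2
p-value (upper-tail) = 0.00003
At α=0.01: p < α → reject H₀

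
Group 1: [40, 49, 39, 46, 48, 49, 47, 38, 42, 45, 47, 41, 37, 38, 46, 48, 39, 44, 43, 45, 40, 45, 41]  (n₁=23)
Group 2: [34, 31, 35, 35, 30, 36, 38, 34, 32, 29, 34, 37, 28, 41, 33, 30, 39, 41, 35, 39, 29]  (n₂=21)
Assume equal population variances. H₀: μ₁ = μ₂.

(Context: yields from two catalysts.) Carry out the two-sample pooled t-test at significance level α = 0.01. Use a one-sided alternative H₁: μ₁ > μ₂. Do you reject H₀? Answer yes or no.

reject H₀: yes

x̄₁=43.348, s₁=3.857, n₁=23
x̄₂=34.286, s₂=3.939, n₂=21
s_p² = [22·3.857² + 20·3.939²]/42 = 15.1786
SE = √(s_p²·(1/23+1/21)) = 1.1759
t = (43.348−34.286)/1.1759 = 7.7066
df = 42
p-value (one-sided, H₁ greater) = 0.00000
At α=0.01: p < α → reject H₀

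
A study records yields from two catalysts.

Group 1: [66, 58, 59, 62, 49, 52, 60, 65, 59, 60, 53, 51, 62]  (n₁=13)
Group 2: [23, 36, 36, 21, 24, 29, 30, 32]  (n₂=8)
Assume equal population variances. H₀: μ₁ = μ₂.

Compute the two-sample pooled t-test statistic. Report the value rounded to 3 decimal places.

x̄₁=58.154, s₁=5.367, n₁=13
x̄₂=28.875, s₂=5.768, n₂=8
s_p² = [12·5.367² + 7·5.768²]/19 = 30.4509
SE = √(s_p²·(1/13+1/8)) = 2.4797
t = (58.154−28.875)/2.4797 = 11.8076
df = 19

test statistic = 11.808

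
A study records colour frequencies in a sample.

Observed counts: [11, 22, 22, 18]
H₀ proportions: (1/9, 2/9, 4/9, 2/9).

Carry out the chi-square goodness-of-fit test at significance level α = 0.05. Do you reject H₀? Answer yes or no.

reject H₀: no

n = 73; E_i = n·p_i = [8.11, 16.22, 32.44, 16.22]
χ² = (11−8.11)²/8.11 + (22−16.22)²/16.22 + (22−32.44)²/32.44 + (18−16.22)²/16.22 = 6.6438
df = 3
p-value (upper-tail) = 0.08416
At α=0.05: p ≥ α → fail to reject H₀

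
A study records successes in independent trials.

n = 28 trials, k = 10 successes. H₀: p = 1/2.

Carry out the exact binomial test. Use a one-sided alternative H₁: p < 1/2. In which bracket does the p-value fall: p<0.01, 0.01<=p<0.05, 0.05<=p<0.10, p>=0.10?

Exact binomial: n=28, k=10, p₀=1/2=0.5000
P(X≤10) from Σ C(n,i)·p₀^i·(1−p₀)^(n−i)
p-value (one-sided, H₁ less) = 0.09247
→ bracket: 0.05<=p<0.10

p-value bracket: 0.05<=p<0.10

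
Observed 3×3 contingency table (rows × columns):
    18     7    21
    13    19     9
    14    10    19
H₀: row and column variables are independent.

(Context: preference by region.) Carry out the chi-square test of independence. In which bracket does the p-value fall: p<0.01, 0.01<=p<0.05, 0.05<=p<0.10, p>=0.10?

Row totals [46, 41, 43], col totals [45, 36, 49], n=130
χ² = (18−15.92)²/15.92 + (7−12.74)²/12.74 + (21−17.34)²/17.34 + (13−14.19)²/14.19 + (19−11.35)²/11.35 + (9−15.45)²/15.45 + (14−14.88)²/14.88 + (10−11.91)²/11.91 + (19−16.21)²/16.21 = 12.4132
df = 4
p-value (upper-tail) = 0.01453
→ bracket: 0.01<=p<0.05

p-value bracket: 0.01<=p<0.05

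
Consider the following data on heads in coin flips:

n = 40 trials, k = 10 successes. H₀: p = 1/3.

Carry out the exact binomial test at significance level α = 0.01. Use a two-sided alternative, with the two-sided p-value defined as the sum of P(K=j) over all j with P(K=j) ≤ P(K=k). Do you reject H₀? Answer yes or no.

Exact binomial: n=40, k=10, p₀=1/3=0.3333
P(X=j) = C(n,j)·p₀^j·(1−p₀)^(n−j); p = Σ P(X=j) over j with P(X=j) ≤ P(X=10)
p-value (two-sided) = 0.31586
At α=0.01: p ≥ α → fail to reject H₀

reject H₀: no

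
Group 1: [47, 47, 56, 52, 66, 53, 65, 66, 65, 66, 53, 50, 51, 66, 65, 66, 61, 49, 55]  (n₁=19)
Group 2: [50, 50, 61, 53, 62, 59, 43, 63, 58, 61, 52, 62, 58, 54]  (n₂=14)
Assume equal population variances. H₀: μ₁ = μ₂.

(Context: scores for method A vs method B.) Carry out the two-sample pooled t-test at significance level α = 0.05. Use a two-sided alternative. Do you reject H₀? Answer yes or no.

reject H₀: no

x̄₁=57.842, s₁=7.493, n₁=19
x̄₂=56.143, s₂=5.934, n₂=14
s_p² = [18·7.493² + 13·5.934²]/31 = 47.3626
SE = √(s_p²·(1/19+1/14)) = 2.4240
t = (57.842−56.143)/2.4240 = 0.7010
df = 31
p-value (two-sided) = 0.48853
At α=0.05: p ≥ α → fail to reject H₀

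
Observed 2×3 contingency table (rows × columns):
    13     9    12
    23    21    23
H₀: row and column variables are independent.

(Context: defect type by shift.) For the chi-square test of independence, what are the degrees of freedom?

df = (r−1)(c−1) = (2−1)·(3−1) = 2

degrees of freedom = 2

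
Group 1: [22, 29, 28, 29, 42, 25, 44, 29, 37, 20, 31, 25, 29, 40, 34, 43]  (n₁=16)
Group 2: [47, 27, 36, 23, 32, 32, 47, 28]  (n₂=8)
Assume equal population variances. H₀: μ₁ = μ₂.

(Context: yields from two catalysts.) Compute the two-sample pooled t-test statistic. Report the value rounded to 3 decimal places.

x̄₁=31.688, s₁=7.534, n₁=16
x̄₂=34.000, s₂=8.912, n₂=8
s_p² = [15·7.534² + 7·8.912²]/22 = 63.9744
SE = √(s_p²·(1/16+1/8)) = 3.4634
t = (31.688−34.000)/3.4634 = -0.6677
df = 22

test statistic = -0.668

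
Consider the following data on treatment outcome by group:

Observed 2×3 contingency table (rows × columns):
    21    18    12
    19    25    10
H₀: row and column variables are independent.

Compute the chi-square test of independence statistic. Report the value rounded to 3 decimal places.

test statistic = 1.337

Row totals [51, 54], col totals [40, 43, 22], n=105
χ² = (21−19.43)²/19.43 + (18−20.89)²/20.89 + (12−10.69)²/10.69 + (19−20.57)²/20.57 + (25−22.11)²/22.11 + (10−11.31)²/11.31 = 1.3367
df = 2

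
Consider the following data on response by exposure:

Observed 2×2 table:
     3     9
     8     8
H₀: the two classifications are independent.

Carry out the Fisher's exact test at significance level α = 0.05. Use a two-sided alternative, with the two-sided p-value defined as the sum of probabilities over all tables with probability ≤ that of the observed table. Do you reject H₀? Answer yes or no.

Margins: r₁=12, r₂=16, c₁=11, c₂=17, n=28
p_obs = C(12,3)·C(16,8)/C(28,11); sum pmf over tables with pmf ≤ p_obs
p-value (two-sided) = 0.25300
At α=0.05: p ≥ α → fail to reject H₀

reject H₀: no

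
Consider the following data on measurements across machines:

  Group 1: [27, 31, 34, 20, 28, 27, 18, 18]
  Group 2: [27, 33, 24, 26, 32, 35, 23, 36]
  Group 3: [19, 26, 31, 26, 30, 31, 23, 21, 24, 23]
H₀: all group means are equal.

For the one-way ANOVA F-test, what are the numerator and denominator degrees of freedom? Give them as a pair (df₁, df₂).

degrees of freedom = [2, 23]

k = 3 groups, N = 26 total
df = (k−1, N−k) = (3−1, 26−3) = (2, 23)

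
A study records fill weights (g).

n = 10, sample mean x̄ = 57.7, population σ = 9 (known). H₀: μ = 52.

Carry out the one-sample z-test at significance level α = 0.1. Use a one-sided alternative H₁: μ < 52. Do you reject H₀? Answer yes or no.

SE = σ/√n = 9/√10 = 2.8460
z = (x̄−μ₀)/SE = (57.7−52)/2.8460 = 2.0028
p-value (one-sided, H₁ less) = 0.97740
At α=0.1: p ≥ α → fail to reject H₀

reject H₀: no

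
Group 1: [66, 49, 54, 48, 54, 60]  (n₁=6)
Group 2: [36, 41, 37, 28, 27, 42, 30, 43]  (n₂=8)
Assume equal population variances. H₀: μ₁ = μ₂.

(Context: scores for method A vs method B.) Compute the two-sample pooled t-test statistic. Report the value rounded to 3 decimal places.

test statistic = 5.517

x̄₁=55.167, s₁=6.824, n₁=6
x̄₂=35.500, s₂=6.437, n₂=8
s_p² = [5·6.824² + 7·6.437²]/12 = 43.5694
SE = √(s_p²·(1/6+1/8)) = 3.5648
t = (55.167−35.500)/3.5648 = 5.5169
df = 12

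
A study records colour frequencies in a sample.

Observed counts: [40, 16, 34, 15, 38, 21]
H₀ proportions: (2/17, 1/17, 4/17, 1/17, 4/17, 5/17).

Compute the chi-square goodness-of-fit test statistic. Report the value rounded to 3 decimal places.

n = 164; E_i = n·p_i = [19.29, 9.65, 38.59, 9.65, 38.59, 48.24]
χ² = (40−19.29)²/19.29 + (16−9.65)²/9.65 + (34−38.59)²/38.59 + (15−9.65)²/9.65 + (38−38.59)²/38.59 + (21−48.24)²/48.24 = 45.3073
df = 5

test statistic = 45.307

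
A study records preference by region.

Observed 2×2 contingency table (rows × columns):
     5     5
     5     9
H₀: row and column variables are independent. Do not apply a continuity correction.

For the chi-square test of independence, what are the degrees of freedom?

degrees of freedom = 1

df = (r−1)(c−1) = (2−1)·(2−1) = 1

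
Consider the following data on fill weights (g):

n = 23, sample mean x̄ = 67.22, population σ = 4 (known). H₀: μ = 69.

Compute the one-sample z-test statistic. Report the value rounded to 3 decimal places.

test statistic = -2.134

SE = σ/√n = 4/√23 = 0.8341
z = (x̄−μ₀)/SE = (67.22−69)/0.8341 = -2.1341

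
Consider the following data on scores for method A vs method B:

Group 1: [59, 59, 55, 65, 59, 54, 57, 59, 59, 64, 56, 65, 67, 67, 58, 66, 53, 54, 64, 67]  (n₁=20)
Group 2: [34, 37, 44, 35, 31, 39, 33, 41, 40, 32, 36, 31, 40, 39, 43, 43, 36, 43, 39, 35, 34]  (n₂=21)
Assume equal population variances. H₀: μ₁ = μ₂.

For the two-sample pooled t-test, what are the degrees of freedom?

degrees of freedom = 39

df = n₁ + n₂ − 2 = 20 + 21 − 2 = 39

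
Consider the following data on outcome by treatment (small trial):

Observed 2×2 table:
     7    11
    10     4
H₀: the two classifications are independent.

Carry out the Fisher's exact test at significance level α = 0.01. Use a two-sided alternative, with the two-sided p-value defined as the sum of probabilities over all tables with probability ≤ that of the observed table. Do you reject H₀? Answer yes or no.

Margins: r₁=18, r₂=14, c₁=17, c₂=15, n=32
p_obs = C(18,7)·C(14,10)/C(32,17); sum pmf over tables with pmf ≤ p_obs
p-value (two-sided) = 0.08697
At α=0.01: p ≥ α → fail to reject H₀

reject H₀: no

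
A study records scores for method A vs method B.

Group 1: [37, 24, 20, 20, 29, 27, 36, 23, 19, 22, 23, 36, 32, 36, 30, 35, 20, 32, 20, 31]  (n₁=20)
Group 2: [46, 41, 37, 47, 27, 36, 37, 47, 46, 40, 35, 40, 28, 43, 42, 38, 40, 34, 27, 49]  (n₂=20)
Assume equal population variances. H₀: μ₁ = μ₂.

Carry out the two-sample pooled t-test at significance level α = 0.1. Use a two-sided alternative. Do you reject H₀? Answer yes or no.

x̄₁=27.600, s₁=6.508, n₁=20
x̄₂=39.000, s₂=6.593, n₂=20
s_p² = [19·6.508² + 19·6.593²]/38 = 42.9158
SE = √(s_p²·(1/20+1/20)) = 2.0716
t = (27.600−39.000)/2.0716 = -5.5030
df = 38
p-value (two-sided) = 0.00000
At α=0.1: p < α → reject H₀

reject H₀: yes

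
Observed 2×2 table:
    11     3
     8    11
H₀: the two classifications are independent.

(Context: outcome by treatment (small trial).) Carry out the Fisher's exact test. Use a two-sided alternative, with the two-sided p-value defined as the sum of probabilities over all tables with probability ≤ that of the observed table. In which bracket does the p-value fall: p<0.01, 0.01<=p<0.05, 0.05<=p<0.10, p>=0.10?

Margins: r₁=14, r₂=19, c₁=19, c₂=14, n=33
p_obs = C(14,11)·C(19,8)/C(33,19); sum pmf over tables with pmf ≤ p_obs
p-value (two-sided) = 0.07330
→ bracket: 0.05<=p<0.10

p-value bracket: 0.05<=p<0.10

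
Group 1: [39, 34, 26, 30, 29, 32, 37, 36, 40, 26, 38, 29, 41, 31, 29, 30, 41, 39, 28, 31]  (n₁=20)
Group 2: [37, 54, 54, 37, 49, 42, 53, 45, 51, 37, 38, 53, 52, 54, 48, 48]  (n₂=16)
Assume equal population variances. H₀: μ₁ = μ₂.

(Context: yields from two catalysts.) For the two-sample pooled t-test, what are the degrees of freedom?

df = n₁ + n₂ − 2 = 20 + 16 − 2 = 34

degrees of freedom = 34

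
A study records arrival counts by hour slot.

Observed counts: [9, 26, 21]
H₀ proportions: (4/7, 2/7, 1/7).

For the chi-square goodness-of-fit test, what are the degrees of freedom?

degrees of freedom = 2

df = k − 1 = 3 − 1 = 2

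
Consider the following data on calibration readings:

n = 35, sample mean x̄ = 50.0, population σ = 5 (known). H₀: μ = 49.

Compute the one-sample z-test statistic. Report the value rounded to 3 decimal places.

test statistic = 1.183

SE = σ/√n = 5/√35 = 0.8452
z = (x̄−μ₀)/SE = (50.0−49)/0.8452 = 1.1832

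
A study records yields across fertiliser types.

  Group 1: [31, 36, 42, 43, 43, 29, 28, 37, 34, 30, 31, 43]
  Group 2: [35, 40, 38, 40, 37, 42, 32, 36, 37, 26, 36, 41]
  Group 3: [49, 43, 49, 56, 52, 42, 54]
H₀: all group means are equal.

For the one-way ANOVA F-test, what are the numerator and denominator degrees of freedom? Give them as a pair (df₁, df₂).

degrees of freedom = [2, 28]

k = 3 groups, N = 31 total
df = (k−1, N−k) = (3−1, 31−3) = (2, 28)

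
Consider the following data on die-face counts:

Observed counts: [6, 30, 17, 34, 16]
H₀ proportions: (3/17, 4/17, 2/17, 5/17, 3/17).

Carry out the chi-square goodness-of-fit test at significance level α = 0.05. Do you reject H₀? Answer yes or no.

reject H₀: yes

n = 103; E_i = n·p_i = [18.18, 24.24, 12.12, 30.29, 18.18]
χ² = (6−18.18)²/18.18 + (30−24.24)²/24.24 + (17−12.12)²/12.12 + (34−30.29)²/30.29 + (16−18.18)²/18.18 = 12.2094
df = 4
p-value (upper-tail) = 0.01586
At α=0.05: p < α → reject H₀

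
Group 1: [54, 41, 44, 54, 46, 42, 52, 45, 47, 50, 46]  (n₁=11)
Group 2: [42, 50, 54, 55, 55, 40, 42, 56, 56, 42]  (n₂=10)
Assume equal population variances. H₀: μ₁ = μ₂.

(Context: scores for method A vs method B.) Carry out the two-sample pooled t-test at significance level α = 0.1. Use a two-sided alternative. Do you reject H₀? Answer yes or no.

x̄₁=47.364, s₁=4.545, n₁=11
x̄₂=49.200, s₂=6.861, n₂=10
s_p² = [10·4.545² + 9·6.861²]/19 = 33.1656
SE = √(s_p²·(1/11+1/10)) = 2.5163
t = (47.364−49.200)/2.5163 = -0.7298
df = 19
p-value (two-sided) = 0.47442
At α=0.1: p ≥ α → fail to reject H₀

reject H₀: no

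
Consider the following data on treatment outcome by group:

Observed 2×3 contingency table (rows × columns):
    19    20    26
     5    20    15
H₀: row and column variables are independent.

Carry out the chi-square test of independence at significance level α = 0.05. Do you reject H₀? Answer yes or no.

Row totals [65, 40], col totals [24, 40, 41], n=105
χ² = (19−14.86)²/14.86 + (20−24.76)²/24.76 + (26−25.38)²/25.38 + (5−9.14)²/9.14 + (20−15.24)²/15.24 + (15−15.62)²/15.62 = 5.4759
df = 2
p-value (upper-tail) = 0.06470
At α=0.05: p ≥ α → fail to reject H₀

reject H₀: no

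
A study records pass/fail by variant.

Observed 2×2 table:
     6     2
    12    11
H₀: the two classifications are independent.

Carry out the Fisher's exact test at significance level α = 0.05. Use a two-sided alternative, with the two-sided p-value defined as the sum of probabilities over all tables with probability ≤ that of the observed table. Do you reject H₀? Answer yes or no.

Margins: r₁=8, r₂=23, c₁=18, c₂=13, n=31
p_obs = C(8,6)·C(23,12)/C(31,18); sum pmf over tables with pmf ≤ p_obs
p-value (two-sided) = 0.41203
At α=0.05: p ≥ α → fail to reject H₀

reject H₀: no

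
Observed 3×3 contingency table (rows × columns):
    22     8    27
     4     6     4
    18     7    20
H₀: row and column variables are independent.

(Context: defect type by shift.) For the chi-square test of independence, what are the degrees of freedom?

df = (r−1)(c−1) = (3−1)·(3−1) = 4

degrees of freedom = 4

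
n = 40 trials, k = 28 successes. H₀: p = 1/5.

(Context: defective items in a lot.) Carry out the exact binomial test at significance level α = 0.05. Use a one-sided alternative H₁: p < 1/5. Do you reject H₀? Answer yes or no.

reject H₀: no

Exact binomial: n=40, k=28, p₀=1/5=0.2000
P(X≤28) from Σ C(n,i)·p₀^i·(1−p₀)^(n−i)
p-value (one-sided, H₁ less) = 1.00000
At α=0.05: p ≥ α → fail to reject H₀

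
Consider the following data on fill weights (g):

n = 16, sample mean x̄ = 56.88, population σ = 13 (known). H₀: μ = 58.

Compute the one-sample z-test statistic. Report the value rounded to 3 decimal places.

SE = σ/√n = 13/√16 = 3.2500
z = (x̄−μ₀)/SE = (56.88−58)/3.2500 = -0.3446

test statistic = -0.345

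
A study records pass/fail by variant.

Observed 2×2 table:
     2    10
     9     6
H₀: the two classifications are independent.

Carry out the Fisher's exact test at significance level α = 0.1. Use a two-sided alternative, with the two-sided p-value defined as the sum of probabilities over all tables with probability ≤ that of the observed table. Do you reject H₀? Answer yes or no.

Margins: r₁=12, r₂=15, c₁=11, c₂=16, n=27
p_obs = C(12,2)·C(15,9)/C(27,11); sum pmf over tables with pmf ≤ p_obs
p-value (two-sided) = 0.04733
At α=0.1: p < α → reject H₀

reject H₀: yes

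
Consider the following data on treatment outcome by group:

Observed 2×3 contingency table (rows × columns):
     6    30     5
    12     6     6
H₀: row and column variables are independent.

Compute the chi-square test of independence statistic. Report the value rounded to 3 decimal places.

Row totals [41, 24], col totals [18, 36, 11], n=65
χ² = (6−11.35)²/11.35 + (30−22.71)²/22.71 + (5−6.94)²/6.94 + (12−6.65)²/6.65 + (6−13.29)²/13.29 + (6−4.06)²/4.06 = 14.6466
df = 2

test statistic = 14.647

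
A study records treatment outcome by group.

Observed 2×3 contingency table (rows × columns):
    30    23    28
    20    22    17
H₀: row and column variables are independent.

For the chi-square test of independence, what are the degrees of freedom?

df = (r−1)(c−1) = (2−1)·(3−1) = 2

degrees of freedom = 2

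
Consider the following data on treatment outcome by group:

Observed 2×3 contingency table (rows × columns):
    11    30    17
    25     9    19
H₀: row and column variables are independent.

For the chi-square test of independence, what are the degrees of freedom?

degrees of freedom = 2

df = (r−1)(c−1) = (2−1)·(3−1) = 2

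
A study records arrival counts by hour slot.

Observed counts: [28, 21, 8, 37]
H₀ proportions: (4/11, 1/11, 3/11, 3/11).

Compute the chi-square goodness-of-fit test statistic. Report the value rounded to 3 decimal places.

test statistic = 36.440

n = 94; E_i = n·p_i = [34.18, 8.55, 25.64, 25.64]
χ² = (28−34.18)²/34.18 + (21−8.55)²/8.55 + (8−25.64)²/25.64 + (37−25.64)²/25.64 = 36.4397
df = 3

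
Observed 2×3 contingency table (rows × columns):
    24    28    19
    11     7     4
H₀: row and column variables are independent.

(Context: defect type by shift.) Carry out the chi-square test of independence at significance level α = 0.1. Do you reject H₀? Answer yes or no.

reject H₀: no

Row totals [71, 22], col totals [35, 35, 23], n=93
χ² = (24−26.72)²/26.72 + (28−26.72)²/26.72 + (19−17.56)²/17.56 + (11−8.28)²/8.28 + (7−8.28)²/8.28 + (4−5.44)²/5.44 = 1.9297
df = 2
p-value (upper-tail) = 0.38105
At α=0.1: p ≥ α → fail to reject H₀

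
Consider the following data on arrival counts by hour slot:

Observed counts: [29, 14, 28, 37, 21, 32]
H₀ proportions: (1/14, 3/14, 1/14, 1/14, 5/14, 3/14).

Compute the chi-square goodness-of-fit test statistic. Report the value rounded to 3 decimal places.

test statistic = 142.380

n = 161; E_i = n·p_i = [11.50, 34.50, 11.50, 11.50, 57.50, 34.50]
χ² = (29−11.50)²/11.50 + (14−34.50)²/34.50 + (28−11.50)²/11.50 + (37−11.50)²/11.50 + (21−57.50)²/57.50 + (32−34.50)²/34.50 = 142.3797
df = 5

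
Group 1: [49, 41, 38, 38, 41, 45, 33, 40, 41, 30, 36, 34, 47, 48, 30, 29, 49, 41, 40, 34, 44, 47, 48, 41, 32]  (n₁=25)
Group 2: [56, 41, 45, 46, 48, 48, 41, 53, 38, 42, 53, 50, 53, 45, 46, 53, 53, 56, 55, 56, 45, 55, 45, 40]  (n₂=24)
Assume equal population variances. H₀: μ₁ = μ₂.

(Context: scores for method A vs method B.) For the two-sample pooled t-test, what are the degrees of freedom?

degrees of freedom = 47

df = n₁ + n₂ − 2 = 25 + 24 − 2 = 47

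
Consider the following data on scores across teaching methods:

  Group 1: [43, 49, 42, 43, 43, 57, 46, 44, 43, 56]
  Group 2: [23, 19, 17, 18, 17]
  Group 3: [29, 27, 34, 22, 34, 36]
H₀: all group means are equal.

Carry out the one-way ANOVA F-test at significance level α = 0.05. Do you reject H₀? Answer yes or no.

reject H₀: yes

Group means [46.60, 18.80, 30.33], grand mean 35.333
SSB = Σnᵢ(x̄ᵢ−x̄)² = 2786.133; SSW = ΣΣ(x−x̄ᵢ)² = 448.533
MSB = 2786.133/2 = 1393.0667; MSW = 448.533/18 = 24.9185
F = MSB/MSW = 55.9049
df = (2, 18)
p-value (upper-tail) = 0.00000
At α=0.05: p < α → reject H₀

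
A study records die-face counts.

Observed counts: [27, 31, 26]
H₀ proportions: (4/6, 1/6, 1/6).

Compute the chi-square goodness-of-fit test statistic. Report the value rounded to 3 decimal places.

test statistic = 45.946

n = 84; E_i = n·p_i = [56.00, 14.00, 14.00]
χ² = (27−56.00)²/56.00 + (31−14.00)²/14.00 + (26−14.00)²/14.00 = 45.9464
df = 2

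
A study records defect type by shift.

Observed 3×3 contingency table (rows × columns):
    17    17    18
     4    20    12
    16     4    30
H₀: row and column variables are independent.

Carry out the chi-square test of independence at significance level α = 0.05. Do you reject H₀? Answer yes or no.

Row totals [52, 36, 50], col totals [37, 41, 60], n=138
χ² = (17−13.94)²/13.94 + (17−15.45)²/15.45 + (18−22.61)²/22.61 + (4−9.65)²/9.65 + (20−10.70)²/10.70 + (12−15.65)²/15.65 + (16−13.41)²/13.41 + (4−14.86)²/14.86 + (30−21.74)²/21.74 = 25.5952
df = 4
p-value (upper-tail) = 0.00004
At α=0.05: p < α → reject H₀

reject H₀: yes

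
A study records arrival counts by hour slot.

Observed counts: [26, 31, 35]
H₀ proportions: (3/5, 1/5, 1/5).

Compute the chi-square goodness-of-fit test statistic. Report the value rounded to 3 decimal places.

test statistic = 39.051

n = 92; E_i = n·p_i = [55.20, 18.40, 18.40]
χ² = (26−55.20)²/55.20 + (31−18.40)²/18.40 + (35−18.40)²/18.40 = 39.0507
df = 2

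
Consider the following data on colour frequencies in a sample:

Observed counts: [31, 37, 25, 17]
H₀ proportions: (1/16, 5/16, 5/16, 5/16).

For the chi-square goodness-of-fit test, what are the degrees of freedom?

df = k − 1 = 4 − 1 = 3

degrees of freedom = 3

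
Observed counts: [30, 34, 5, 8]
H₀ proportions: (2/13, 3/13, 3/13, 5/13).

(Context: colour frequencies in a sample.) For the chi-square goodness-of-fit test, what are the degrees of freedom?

degrees of freedom = 3

df = k − 1 = 4 − 1 = 3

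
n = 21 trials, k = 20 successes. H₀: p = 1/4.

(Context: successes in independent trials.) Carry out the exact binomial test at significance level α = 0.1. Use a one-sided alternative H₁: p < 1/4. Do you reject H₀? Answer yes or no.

reject H₀: no

Exact binomial: n=21, k=20, p₀=1/4=0.2500
P(X≤20) from Σ C(n,i)·p₀^i·(1−p₀)^(n−i)
p-value (one-sided, H₁ less) = 1.00000
At α=0.1: p ≥ α → fail to reject H₀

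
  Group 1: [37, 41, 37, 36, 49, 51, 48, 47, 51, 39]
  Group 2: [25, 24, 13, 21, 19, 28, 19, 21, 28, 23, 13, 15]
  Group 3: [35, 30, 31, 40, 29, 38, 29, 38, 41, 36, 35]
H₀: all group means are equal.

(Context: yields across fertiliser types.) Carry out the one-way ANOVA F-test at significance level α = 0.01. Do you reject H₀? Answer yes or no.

Group means [43.60, 20.75, 34.73], grand mean 32.333
SSB = Σnᵢ(x̄ᵢ−x̄)² = 2942.502; SSW = ΣΣ(x−x̄ᵢ)² = 832.832
MSB = 2942.502/2 = 1471.2508; MSW = 832.832/30 = 27.7611
F = MSB/MSW = 52.9969
df = (2, 30)
p-value (upper-tail) = 0.00000
At α=0.01: p < α → reject H₀

reject H₀: yes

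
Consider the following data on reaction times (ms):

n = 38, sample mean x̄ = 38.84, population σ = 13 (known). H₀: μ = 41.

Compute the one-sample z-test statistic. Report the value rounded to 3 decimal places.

test statistic = -1.024

SE = σ/√n = 13/√38 = 2.1089
z = (x̄−μ₀)/SE = (38.84−41)/2.1089 = -1.0242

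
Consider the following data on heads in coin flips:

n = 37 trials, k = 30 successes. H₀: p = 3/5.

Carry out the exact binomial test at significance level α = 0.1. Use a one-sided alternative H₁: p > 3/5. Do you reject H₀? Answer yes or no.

Exact binomial: n=37, k=30, p₀=3/5=0.6000
P(X≥30) from Σ C(n,i)·p₀^i·(1−p₀)^(n−i)
p-value (one-sided, H₁ greater) = 0.00544
At α=0.1: p < α → reject H₀

reject H₀: yes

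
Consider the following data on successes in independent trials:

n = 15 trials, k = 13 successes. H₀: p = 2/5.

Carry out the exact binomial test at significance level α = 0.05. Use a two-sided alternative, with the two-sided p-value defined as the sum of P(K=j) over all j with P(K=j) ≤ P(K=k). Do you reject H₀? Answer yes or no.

Exact binomial: n=15, k=13, p₀=2/5=0.4000
P(X=j) = C(n,j)·p₀^j·(1−p₀)^(n−j); p = Σ P(X=j) over j with P(X=j) ≤ P(X=13)
p-value (two-sided) = 0.00028
At α=0.05: p < α → reject H₀

reject H₀: yes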